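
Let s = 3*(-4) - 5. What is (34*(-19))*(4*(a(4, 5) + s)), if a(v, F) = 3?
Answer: 36176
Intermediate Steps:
s = -17 (s = -12 - 5 = -17)
(34*(-19))*(4*(a(4, 5) + s)) = (34*(-19))*(4*(3 - 17)) = -2584*(-14) = -646*(-56) = 36176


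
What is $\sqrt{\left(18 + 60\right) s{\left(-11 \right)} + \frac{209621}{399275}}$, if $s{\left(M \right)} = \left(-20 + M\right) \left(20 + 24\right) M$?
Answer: $\frac{\sqrt{7462873515266791}}{79855} \approx 1081.8$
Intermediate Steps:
$s{\left(M \right)} = M \left(-880 + 44 M\right)$ ($s{\left(M \right)} = \left(-20 + M\right) 44 M = \left(-880 + 44 M\right) M = M \left(-880 + 44 M\right)$)
$\sqrt{\left(18 + 60\right) s{\left(-11 \right)} + \frac{209621}{399275}} = \sqrt{\left(18 + 60\right) 44 \left(-11\right) \left(-20 - 11\right) + \frac{209621}{399275}} = \sqrt{78 \cdot 44 \left(-11\right) \left(-31\right) + 209621 \cdot \frac{1}{399275}} = \sqrt{78 \cdot 15004 + \frac{209621}{399275}} = \sqrt{1170312 + \frac{209621}{399275}} = \sqrt{\frac{467276533421}{399275}} = \frac{\sqrt{7462873515266791}}{79855}$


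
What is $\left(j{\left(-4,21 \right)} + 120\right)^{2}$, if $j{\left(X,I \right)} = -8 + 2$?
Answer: $12996$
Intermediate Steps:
$j{\left(X,I \right)} = -6$
$\left(j{\left(-4,21 \right)} + 120\right)^{2} = \left(-6 + 120\right)^{2} = 114^{2} = 12996$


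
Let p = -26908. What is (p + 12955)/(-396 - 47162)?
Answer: 13953/47558 ≈ 0.29339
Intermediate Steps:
(p + 12955)/(-396 - 47162) = (-26908 + 12955)/(-396 - 47162) = -13953/(-47558) = -13953*(-1/47558) = 13953/47558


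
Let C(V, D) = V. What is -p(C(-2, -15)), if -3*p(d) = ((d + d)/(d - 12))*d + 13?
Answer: 29/7 ≈ 4.1429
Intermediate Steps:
p(d) = -13/3 - 2*d**2/(3*(-12 + d)) (p(d) = -(((d + d)/(d - 12))*d + 13)/3 = -(((2*d)/(-12 + d))*d + 13)/3 = -((2*d/(-12 + d))*d + 13)/3 = -(2*d**2/(-12 + d) + 13)/3 = -(13 + 2*d**2/(-12 + d))/3 = -13/3 - 2*d**2/(3*(-12 + d)))
-p(C(-2, -15)) = -(156 - 13*(-2) - 2*(-2)**2)/(3*(-12 - 2)) = -(156 + 26 - 2*4)/(3*(-14)) = -(-1)*(156 + 26 - 8)/(3*14) = -(-1)*174/(3*14) = -1*(-29/7) = 29/7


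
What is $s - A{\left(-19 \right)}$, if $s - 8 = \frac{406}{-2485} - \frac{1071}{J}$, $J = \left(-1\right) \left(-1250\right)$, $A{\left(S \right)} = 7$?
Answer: $- \frac{1791}{88750} \approx -0.02018$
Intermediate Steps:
$J = 1250$
$s = \frac{619459}{88750}$ ($s = 8 + \left(\frac{406}{-2485} - \frac{1071}{1250}\right) = 8 + \left(406 \left(- \frac{1}{2485}\right) - \frac{1071}{1250}\right) = 8 - \frac{90541}{88750} = \frac{619459}{88750} \approx 6.9798$)
$s - A{\left(-19 \right)} = \frac{619459}{88750} - 7 = - \frac{1791}{88750}$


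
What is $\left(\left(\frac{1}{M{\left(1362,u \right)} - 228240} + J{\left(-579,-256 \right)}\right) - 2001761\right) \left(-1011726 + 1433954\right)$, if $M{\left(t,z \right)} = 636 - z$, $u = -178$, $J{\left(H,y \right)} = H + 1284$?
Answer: $- \frac{96076326658278698}{113713} \approx -8.449 \cdot 10^{11}$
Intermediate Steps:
$J{\left(H,y \right)} = 1284 + H$
$\left(\left(\frac{1}{M{\left(1362,u \right)} - 228240} + J{\left(-579,-256 \right)}\right) - 2001761\right) \left(-1011726 + 1433954\right) = \left(\left(\frac{1}{\left(636 - -178\right) - 228240} + \left(1284 - 579\right)\right) - 2001761\right) \left(-1011726 + 1433954\right) = \left(\left(\frac{1}{\left(636 + 178\right) - 228240} + 705\right) - 2001761\right) 422228 = \left(\left(\frac{1}{814 - 228240} + 705\right) - 2001761\right) 422228 = \left(\left(\frac{1}{-227426} + 705\right) - 2001761\right) 422228 = \left(\left(- \frac{1}{227426} + 705\right) - 2001761\right) 422228 = \left(\frac{160335329}{227426} - 2001761\right) 422228 = \left(- \frac{455092161857}{227426}\right) 422228 = - \frac{96076326658278698}{113713}$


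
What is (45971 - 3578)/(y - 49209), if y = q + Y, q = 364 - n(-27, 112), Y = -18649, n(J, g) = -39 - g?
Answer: -42393/67343 ≈ -0.62951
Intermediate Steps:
q = 515 (q = 364 - (-39 - 1*112) = 364 - (-39 - 112) = 364 - 1*(-151) = 364 + 151 = 515)
y = -18134 (y = 515 - 18649 = -18134)
(45971 - 3578)/(y - 49209) = (45971 - 3578)/(-18134 - 49209) = 42393/(-67343) = 42393*(-1/67343) = -42393/67343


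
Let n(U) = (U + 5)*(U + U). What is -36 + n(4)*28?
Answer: 1980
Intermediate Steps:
n(U) = 2*U*(5 + U) (n(U) = (5 + U)*(2*U) = 2*U*(5 + U))
-36 + n(4)*28 = -36 + (2*4*(5 + 4))*28 = -36 + (2*4*9)*28 = -36 + 72*28 = -36 + 2016 = 1980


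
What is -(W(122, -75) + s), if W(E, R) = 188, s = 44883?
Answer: -45071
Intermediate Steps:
-(W(122, -75) + s) = -(188 + 44883) = -1*45071 = -45071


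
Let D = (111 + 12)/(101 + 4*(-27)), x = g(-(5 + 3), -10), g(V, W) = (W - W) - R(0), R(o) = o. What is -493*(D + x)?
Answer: 60639/7 ≈ 8662.7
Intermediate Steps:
g(V, W) = 0 (g(V, W) = (W - W) - 1*0 = 0 + 0 = 0)
x = 0
D = -123/7 (D = 123/(101 - 108) = 123/(-7) = 123*(-⅐) = -123/7 ≈ -17.571)
-493*(D + x) = -493*(-123/7 + 0) = -493*(-123/7) = 60639/7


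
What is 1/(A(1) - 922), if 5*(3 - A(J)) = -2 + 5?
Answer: -5/4598 ≈ -0.0010874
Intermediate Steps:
A(J) = 12/5 (A(J) = 3 - (-2 + 5)/5 = 3 - 1/5*3 = 3 - 3/5 = 12/5)
1/(A(1) - 922) = 1/(12/5 - 922) = 1/(-4598/5) = -5/4598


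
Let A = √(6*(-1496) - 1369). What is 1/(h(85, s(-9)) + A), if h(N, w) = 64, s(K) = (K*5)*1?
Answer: 64/14441 - I*√10345/14441 ≈ 0.0044318 - 0.0070432*I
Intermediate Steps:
s(K) = 5*K (s(K) = (5*K)*1 = 5*K)
A = I*√10345 (A = √(-8976 - 1369) = √(-10345) = I*√10345 ≈ 101.71*I)
1/(h(85, s(-9)) + A) = 1/(64 + I*√10345)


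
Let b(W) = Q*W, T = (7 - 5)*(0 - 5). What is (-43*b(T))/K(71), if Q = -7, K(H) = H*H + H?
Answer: -1505/2556 ≈ -0.58881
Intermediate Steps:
K(H) = H + H**2 (K(H) = H**2 + H = H + H**2)
T = -10 (T = 2*(-5) = -10)
b(W) = -7*W
(-43*b(T))/K(71) = (-(-301)*(-10))/((71*(1 + 71))) = (-43*70)/((71*72)) = -3010/5112 = -3010*1/5112 = -1505/2556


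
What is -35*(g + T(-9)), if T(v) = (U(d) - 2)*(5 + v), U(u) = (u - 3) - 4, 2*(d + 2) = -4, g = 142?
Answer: -6790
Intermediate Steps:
d = -4 (d = -2 + (½)*(-4) = -2 - 2 = -4)
U(u) = -7 + u (U(u) = (-3 + u) - 4 = -7 + u)
T(v) = -65 - 13*v (T(v) = ((-7 - 4) - 2)*(5 + v) = (-11 - 2)*(5 + v) = -13*(5 + v) = -65 - 13*v)
-35*(g + T(-9)) = -35*(142 + (-65 - 13*(-9))) = -35*(142 + (-65 + 117)) = -35*(142 + 52) = -35*194 = -6790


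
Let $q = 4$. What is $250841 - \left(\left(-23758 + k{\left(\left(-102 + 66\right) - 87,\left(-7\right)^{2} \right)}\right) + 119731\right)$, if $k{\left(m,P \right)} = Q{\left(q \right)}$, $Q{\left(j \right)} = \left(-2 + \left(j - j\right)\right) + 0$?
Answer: $154870$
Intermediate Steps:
$Q{\left(j \right)} = -2$ ($Q{\left(j \right)} = \left(-2 + 0\right) + 0 = -2 + 0 = -2$)
$k{\left(m,P \right)} = -2$
$250841 - \left(\left(-23758 + k{\left(\left(-102 + 66\right) - 87,\left(-7\right)^{2} \right)}\right) + 119731\right) = 250841 - \left(\left(-23758 - 2\right) + 119731\right) = 250841 - \left(-23760 + 119731\right) = 250841 - 95971 = 154870$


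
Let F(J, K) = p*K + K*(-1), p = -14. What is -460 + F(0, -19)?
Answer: -175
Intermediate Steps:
F(J, K) = -15*K (F(J, K) = -14*K + K*(-1) = -14*K - K = -15*K)
-460 + F(0, -19) = -460 - 15*(-19) = -460 + 285 = -175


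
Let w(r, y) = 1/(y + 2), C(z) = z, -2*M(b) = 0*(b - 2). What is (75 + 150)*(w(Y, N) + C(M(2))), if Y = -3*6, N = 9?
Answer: 225/11 ≈ 20.455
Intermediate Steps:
M(b) = 0 (M(b) = -0*(b - 2) = -0*(-2 + b) = -1/2*0 = 0)
Y = -18
w(r, y) = 1/(2 + y)
(75 + 150)*(w(Y, N) + C(M(2))) = (75 + 150)*(1/(2 + 9) + 0) = 225*(1/11 + 0) = 225*(1/11) = 225/11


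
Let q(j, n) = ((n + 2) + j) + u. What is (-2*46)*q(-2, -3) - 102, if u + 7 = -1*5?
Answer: 1278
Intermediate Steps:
u = -12 (u = -7 - 1*5 = -7 - 5 = -12)
q(j, n) = -10 + j + n (q(j, n) = ((n + 2) + j) - 12 = ((2 + n) + j) - 12 = (2 + j + n) - 12 = -10 + j + n)
(-2*46)*q(-2, -3) - 102 = (-2*46)*(-10 - 2 - 3) - 102 = -92*(-15) - 102 = 1380 - 102 = 1278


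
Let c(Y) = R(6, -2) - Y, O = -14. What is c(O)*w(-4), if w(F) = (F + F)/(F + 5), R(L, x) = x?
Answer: -96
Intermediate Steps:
c(Y) = -2 - Y
w(F) = 2*F/(5 + F) (w(F) = (2*F)/(5 + F) = 2*F/(5 + F))
c(O)*w(-4) = (-2 - 1*(-14))*(2*(-4)/(5 - 4)) = (-2 + 14)*(2*(-4)/1) = 12*(2*(-4)*1) = 12*(-8) = -96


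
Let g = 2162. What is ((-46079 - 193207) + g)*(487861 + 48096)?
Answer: -127088267668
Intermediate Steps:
((-46079 - 193207) + g)*(487861 + 48096) = ((-46079 - 193207) + 2162)*(487861 + 48096) = (-239286 + 2162)*535957 = -237124*535957 = -127088267668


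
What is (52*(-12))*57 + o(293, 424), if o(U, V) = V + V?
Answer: -34720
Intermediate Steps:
o(U, V) = 2*V
(52*(-12))*57 + o(293, 424) = (52*(-12))*57 + 2*424 = -624*57 + 848 = -35568 + 848 = -34720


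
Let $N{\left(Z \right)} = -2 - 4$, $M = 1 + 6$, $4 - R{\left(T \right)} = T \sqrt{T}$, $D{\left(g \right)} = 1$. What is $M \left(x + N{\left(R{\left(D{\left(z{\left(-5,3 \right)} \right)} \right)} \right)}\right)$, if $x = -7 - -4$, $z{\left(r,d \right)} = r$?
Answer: $-63$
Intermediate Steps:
$R{\left(T \right)} = 4 - T^{\frac{3}{2}}$ ($R{\left(T \right)} = 4 - T \sqrt{T} = 4 - T^{\frac{3}{2}}$)
$M = 7$
$x = -3$ ($x = -7 + 4 = -3$)
$N{\left(Z \right)} = -6$ ($N{\left(Z \right)} = -2 - 4 = -6$)
$M \left(x + N{\left(R{\left(D{\left(z{\left(-5,3 \right)} \right)} \right)} \right)}\right) = 7 \left(-3 - 6\right) = 7 \left(-9\right) = -63$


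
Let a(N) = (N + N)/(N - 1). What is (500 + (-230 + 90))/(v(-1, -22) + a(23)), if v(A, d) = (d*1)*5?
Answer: -3960/1187 ≈ -3.3361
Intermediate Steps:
v(A, d) = 5*d (v(A, d) = d*5 = 5*d)
a(N) = 2*N/(-1 + N) (a(N) = (2*N)/(-1 + N) = 2*N/(-1 + N))
(500 + (-230 + 90))/(v(-1, -22) + a(23)) = (500 + (-230 + 90))/(5*(-22) + 2*23/(-1 + 23)) = (500 - 140)/(-110 + 2*23/22) = 360/(-110 + 2*23*(1/22)) = 360/(-110 + 23/11) = 360/(-1187/11) = 360*(-11/1187) = -3960/1187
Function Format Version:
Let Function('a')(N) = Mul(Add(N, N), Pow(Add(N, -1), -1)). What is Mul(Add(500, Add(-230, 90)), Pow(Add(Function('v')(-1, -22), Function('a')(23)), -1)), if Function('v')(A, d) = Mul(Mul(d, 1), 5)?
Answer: Rational(-3960, 1187) ≈ -3.3361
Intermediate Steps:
Function('v')(A, d) = Mul(5, d) (Function('v')(A, d) = Mul(d, 5) = Mul(5, d))
Function('a')(N) = Mul(2, N, Pow(Add(-1, N), -1)) (Function('a')(N) = Mul(Mul(2, N), Pow(Add(-1, N), -1)) = Mul(2, N, Pow(Add(-1, N), -1)))
Mul(Add(500, Add(-230, 90)), Pow(Add(Function('v')(-1, -22), Function('a')(23)), -1)) = Mul(Add(500, Add(-230, 90)), Pow(Add(Mul(5, -22), Mul(2, 23, Pow(Add(-1, 23), -1))), -1)) = Mul(Add(500, -140), Pow(Add(-110, Mul(2, 23, Pow(22, -1))), -1)) = Mul(360, Pow(Add(-110, Mul(2, 23, Rational(1, 22))), -1)) = Mul(360, Pow(Add(-110, Rational(23, 11)), -1)) = Mul(360, Pow(Rational(-1187, 11), -1)) = Mul(360, Rational(-11, 1187)) = Rational(-3960, 1187)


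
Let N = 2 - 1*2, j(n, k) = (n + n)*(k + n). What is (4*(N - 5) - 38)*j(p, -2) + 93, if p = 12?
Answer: -13827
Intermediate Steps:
j(n, k) = 2*n*(k + n) (j(n, k) = (2*n)*(k + n) = 2*n*(k + n))
N = 0 (N = 2 - 2 = 0)
(4*(N - 5) - 38)*j(p, -2) + 93 = (4*(0 - 5) - 38)*(2*12*(-2 + 12)) + 93 = (4*(-5) - 38)*(2*12*10) + 93 = (-20 - 38)*240 + 93 = -58*240 + 93 = -13920 + 93 = -13827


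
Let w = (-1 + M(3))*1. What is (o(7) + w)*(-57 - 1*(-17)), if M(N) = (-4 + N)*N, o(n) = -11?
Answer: 600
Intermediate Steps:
M(N) = N*(-4 + N)
w = -4 (w = (-1 + 3*(-4 + 3))*1 = (-1 + 3*(-1))*1 = (-1 - 3)*1 = -4*1 = -4)
(o(7) + w)*(-57 - 1*(-17)) = (-11 - 4)*(-57 - 1*(-17)) = -15*(-57 + 17) = -15*(-40) = 600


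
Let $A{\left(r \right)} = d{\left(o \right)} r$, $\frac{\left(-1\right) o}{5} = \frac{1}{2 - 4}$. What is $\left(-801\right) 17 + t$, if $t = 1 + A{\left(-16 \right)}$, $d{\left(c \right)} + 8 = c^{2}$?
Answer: $-13588$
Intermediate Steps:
$o = \frac{5}{2}$ ($o = - \frac{5}{2 - 4} = - \frac{5}{-2} = \left(-5\right) \left(- \frac{1}{2}\right) = \frac{5}{2} \approx 2.5$)
$d{\left(c \right)} = -8 + c^{2}$
$A{\left(r \right)} = - \frac{7 r}{4}$ ($A{\left(r \right)} = \left(-8 + \left(\frac{5}{2}\right)^{2}\right) r = \left(-8 + \frac{25}{4}\right) r = - \frac{7 r}{4}$)
$t = 29$ ($t = 1 - -28 = 1 + 28 = 29$)
$\left(-801\right) 17 + t = \left(-801\right) 17 + 29 = -13617 + 29 = -13588$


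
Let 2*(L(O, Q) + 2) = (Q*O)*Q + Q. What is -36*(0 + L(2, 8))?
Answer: -2376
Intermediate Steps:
L(O, Q) = -2 + Q/2 + O*Q²/2 (L(O, Q) = -2 + ((Q*O)*Q + Q)/2 = -2 + ((O*Q)*Q + Q)/2 = -2 + (O*Q² + Q)/2 = -2 + (Q + O*Q²)/2 = -2 + (Q/2 + O*Q²/2) = -2 + Q/2 + O*Q²/2)
-36*(0 + L(2, 8)) = -36*(0 + (-2 + (½)*8 + (½)*2*8²)) = -36*(0 + (-2 + 4 + (½)*2*64)) = -36*(0 + (-2 + 4 + 64)) = -36*(0 + 66) = -36*66 = -2376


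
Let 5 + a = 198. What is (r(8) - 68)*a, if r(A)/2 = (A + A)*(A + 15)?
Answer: 128924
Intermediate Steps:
a = 193 (a = -5 + 198 = 193)
r(A) = 4*A*(15 + A) (r(A) = 2*((A + A)*(A + 15)) = 2*((2*A)*(15 + A)) = 2*(2*A*(15 + A)) = 4*A*(15 + A))
(r(8) - 68)*a = (4*8*(15 + 8) - 68)*193 = (4*8*23 - 68)*193 = (736 - 68)*193 = 668*193 = 128924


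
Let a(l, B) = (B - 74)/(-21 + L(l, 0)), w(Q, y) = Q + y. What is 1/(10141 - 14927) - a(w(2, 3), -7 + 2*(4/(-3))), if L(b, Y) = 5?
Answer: -600667/114864 ≈ -5.2294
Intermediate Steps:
a(l, B) = 37/8 - B/16 (a(l, B) = (B - 74)/(-21 + 5) = (-74 + B)/(-16) = (-74 + B)*(-1/16) = 37/8 - B/16)
1/(10141 - 14927) - a(w(2, 3), -7 + 2*(4/(-3))) = 1/(10141 - 14927) - (37/8 - (-7 + 2*(4/(-3)))/16) = 1/(-4786) - (37/8 - (-7 + 2*(4*(-1/3)))/16) = -1/4786 - (37/8 - (-7 + 2*(-4/3))/16) = -1/4786 - (37/8 - (-7 - 8/3)/16) = -1/4786 - (37/8 - 1/16*(-29/3)) = -1/4786 - (37/8 + 29/48) = -1/4786 - 1*251/48 = -1/4786 - 251/48 = -600667/114864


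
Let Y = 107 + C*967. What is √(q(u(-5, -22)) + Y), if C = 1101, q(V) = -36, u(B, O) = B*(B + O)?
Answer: 47*√482 ≈ 1031.9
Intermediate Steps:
Y = 1064774 (Y = 107 + 1101*967 = 107 + 1064667 = 1064774)
√(q(u(-5, -22)) + Y) = √(-36 + 1064774) = √1064738 = 47*√482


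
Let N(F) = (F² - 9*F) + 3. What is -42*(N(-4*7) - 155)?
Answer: -37128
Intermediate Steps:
N(F) = 3 + F² - 9*F
-42*(N(-4*7) - 155) = -42*((3 + (-4*7)² - (-36)*7) - 155) = -42*((3 + (-28)² - 9*(-28)) - 155) = -42*((3 + 784 + 252) - 155) = -42*(1039 - 155) = -42*884 = -37128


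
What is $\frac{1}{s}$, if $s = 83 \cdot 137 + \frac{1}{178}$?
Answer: $\frac{178}{2024039} \approx 8.7943 \cdot 10^{-5}$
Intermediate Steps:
$s = \frac{2024039}{178}$ ($s = 11371 + \frac{1}{178} = \frac{2024039}{178} \approx 11371.0$)
$\frac{1}{s} = \frac{1}{\frac{2024039}{178}} = \frac{178}{2024039}$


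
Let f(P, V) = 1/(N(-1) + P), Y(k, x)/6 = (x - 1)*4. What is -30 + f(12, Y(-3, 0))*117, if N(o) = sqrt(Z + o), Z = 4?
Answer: -942/47 - 39*sqrt(3)/47 ≈ -21.480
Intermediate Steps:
N(o) = sqrt(4 + o)
Y(k, x) = -24 + 24*x (Y(k, x) = 6*((x - 1)*4) = 6*((-1 + x)*4) = 6*(-4 + 4*x) = -24 + 24*x)
f(P, V) = 1/(P + sqrt(3)) (f(P, V) = 1/(sqrt(4 - 1) + P) = 1/(sqrt(3) + P) = 1/(P + sqrt(3)))
-30 + f(12, Y(-3, 0))*117 = -30 + 117/(12 + sqrt(3))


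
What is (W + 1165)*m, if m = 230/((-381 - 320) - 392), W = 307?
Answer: -338560/1093 ≈ -309.75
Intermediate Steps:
m = -230/1093 (m = 230/(-701 - 392) = 230/(-1093) = 230*(-1/1093) = -230/1093 ≈ -0.21043)
(W + 1165)*m = (307 + 1165)*(-230/1093) = 1472*(-230/1093) = -338560/1093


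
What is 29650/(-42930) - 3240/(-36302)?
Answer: -46863055/77922243 ≈ -0.60141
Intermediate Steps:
29650/(-42930) - 3240/(-36302) = 29650*(-1/42930) - 3240*(-1/36302) = -2965/4293 + 1620/18151 = -46863055/77922243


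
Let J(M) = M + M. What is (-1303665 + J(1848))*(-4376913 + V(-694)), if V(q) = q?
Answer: 5690753394183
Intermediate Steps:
J(M) = 2*M
(-1303665 + J(1848))*(-4376913 + V(-694)) = (-1303665 + 2*1848)*(-4376913 - 694) = (-1303665 + 3696)*(-4377607) = -1299969*(-4377607) = 5690753394183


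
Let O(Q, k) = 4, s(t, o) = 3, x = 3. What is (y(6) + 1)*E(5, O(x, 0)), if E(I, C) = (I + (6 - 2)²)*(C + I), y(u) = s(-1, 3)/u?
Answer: 567/2 ≈ 283.50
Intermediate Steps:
y(u) = 3/u
E(I, C) = (16 + I)*(C + I) (E(I, C) = (I + 4²)*(C + I) = (I + 16)*(C + I) = (16 + I)*(C + I))
(y(6) + 1)*E(5, O(x, 0)) = (3/6 + 1)*(5² + 16*4 + 16*5 + 4*5) = (3*(⅙) + 1)*(25 + 64 + 80 + 20) = (½ + 1)*189 = (3/2)*189 = 567/2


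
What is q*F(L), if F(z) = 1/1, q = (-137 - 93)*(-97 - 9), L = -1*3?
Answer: 24380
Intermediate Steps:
L = -3
q = 24380 (q = -230*(-106) = 24380)
F(z) = 1
q*F(L) = 24380*1 = 24380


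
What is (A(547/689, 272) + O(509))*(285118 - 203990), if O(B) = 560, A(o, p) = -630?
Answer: -5678960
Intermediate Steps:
(A(547/689, 272) + O(509))*(285118 - 203990) = (-630 + 560)*(285118 - 203990) = -70*81128 = -5678960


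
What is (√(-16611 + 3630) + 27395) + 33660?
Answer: 61055 + I*√12981 ≈ 61055.0 + 113.93*I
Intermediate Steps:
(√(-16611 + 3630) + 27395) + 33660 = (√(-12981) + 27395) + 33660 = (I*√12981 + 27395) + 33660 = (27395 + I*√12981) + 33660 = 61055 + I*√12981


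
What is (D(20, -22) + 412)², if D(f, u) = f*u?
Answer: 784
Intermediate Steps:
(D(20, -22) + 412)² = (20*(-22) + 412)² = (-440 + 412)² = (-28)² = 784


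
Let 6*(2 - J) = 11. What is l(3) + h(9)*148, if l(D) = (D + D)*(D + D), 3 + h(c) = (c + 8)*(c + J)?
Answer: 67966/3 ≈ 22655.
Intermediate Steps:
J = 1/6 (J = 2 - 1/6*11 = 2 - 11/6 = 1/6 ≈ 0.16667)
h(c) = -3 + (8 + c)*(1/6 + c) (h(c) = -3 + (c + 8)*(c + 1/6) = -3 + (8 + c)*(1/6 + c))
l(D) = 4*D**2 (l(D) = (2*D)*(2*D) = 4*D**2)
l(3) + h(9)*148 = 4*3**2 + (-5/3 + 9**2 + (49/6)*9)*148 = 4*9 + (-5/3 + 81 + 147/2)*148 = 36 + (917/6)*148 = 36 + 67858/3 = 67966/3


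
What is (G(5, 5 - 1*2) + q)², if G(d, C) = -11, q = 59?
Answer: 2304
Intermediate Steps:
(G(5, 5 - 1*2) + q)² = (-11 + 59)² = 48² = 2304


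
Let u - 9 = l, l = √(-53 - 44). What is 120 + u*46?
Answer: 534 + 46*I*√97 ≈ 534.0 + 453.05*I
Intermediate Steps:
l = I*√97 (l = √(-97) = I*√97 ≈ 9.8489*I)
u = 9 + I*√97 ≈ 9.0 + 9.8489*I
120 + u*46 = 120 + (9 + I*√97)*46 = 120 + (414 + 46*I*√97) = 534 + 46*I*√97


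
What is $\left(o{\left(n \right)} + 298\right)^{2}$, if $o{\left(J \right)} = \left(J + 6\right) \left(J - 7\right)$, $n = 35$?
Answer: $2090916$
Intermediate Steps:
$o{\left(J \right)} = \left(-7 + J\right) \left(6 + J\right)$ ($o{\left(J \right)} = \left(6 + J\right) \left(-7 + J\right) = \left(-7 + J\right) \left(6 + J\right)$)
$\left(o{\left(n \right)} + 298\right)^{2} = \left(\left(-42 + 35^{2} - 35\right) + 298\right)^{2} = \left(\left(-42 + 1225 - 35\right) + 298\right)^{2} = \left(1148 + 298\right)^{2} = 1446^{2} = 2090916$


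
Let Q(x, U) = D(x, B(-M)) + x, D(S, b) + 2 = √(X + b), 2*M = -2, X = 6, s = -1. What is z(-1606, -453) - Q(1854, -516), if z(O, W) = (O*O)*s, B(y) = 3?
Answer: -2581091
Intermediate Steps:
M = -1 (M = (½)*(-2) = -1)
z(O, W) = -O² (z(O, W) = (O*O)*(-1) = O²*(-1) = -O²)
D(S, b) = -2 + √(6 + b)
Q(x, U) = 1 + x (Q(x, U) = (-2 + √(6 + 3)) + x = (-2 + √9) + x = (-2 + 3) + x = 1 + x)
z(-1606, -453) - Q(1854, -516) = -1*(-1606)² - (1 + 1854) = -1*2579236 - 1*1855 = -2579236 - 1855 = -2581091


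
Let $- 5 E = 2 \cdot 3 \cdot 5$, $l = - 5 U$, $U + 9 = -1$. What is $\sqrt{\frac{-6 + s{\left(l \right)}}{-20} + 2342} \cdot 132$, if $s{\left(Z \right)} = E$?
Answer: $\frac{132 \sqrt{58565}}{5} \approx 6388.9$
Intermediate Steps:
$U = -10$ ($U = -9 - 1 = -10$)
$l = 50$ ($l = \left(-5\right) \left(-10\right) = 50$)
$E = -6$ ($E = - \frac{2 \cdot 3 \cdot 5}{5} = - \frac{6 \cdot 5}{5} = \left(- \frac{1}{5}\right) 30 = -6$)
$s{\left(Z \right)} = -6$
$\sqrt{\frac{-6 + s{\left(l \right)}}{-20} + 2342} \cdot 132 = \sqrt{\frac{-6 - 6}{-20} + 2342} \cdot 132 = \sqrt{\left(- \frac{1}{20}\right) \left(-12\right) + 2342} \cdot 132 = \sqrt{\frac{3}{5} + 2342} \cdot 132 = \sqrt{\frac{11713}{5}} \cdot 132 = \frac{\sqrt{58565}}{5} \cdot 132 = \frac{132 \sqrt{58565}}{5}$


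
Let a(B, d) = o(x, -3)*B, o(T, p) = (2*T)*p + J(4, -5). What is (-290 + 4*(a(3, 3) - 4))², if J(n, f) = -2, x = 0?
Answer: 108900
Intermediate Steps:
o(T, p) = -2 + 2*T*p (o(T, p) = (2*T)*p - 2 = 2*T*p - 2 = -2 + 2*T*p)
a(B, d) = -2*B (a(B, d) = (-2 + 2*0*(-3))*B = (-2 + 0)*B = -2*B)
(-290 + 4*(a(3, 3) - 4))² = (-290 + 4*(-2*3 - 4))² = (-290 + 4*(-6 - 4))² = (-290 + 4*(-10))² = (-290 - 40)² = (-330)² = 108900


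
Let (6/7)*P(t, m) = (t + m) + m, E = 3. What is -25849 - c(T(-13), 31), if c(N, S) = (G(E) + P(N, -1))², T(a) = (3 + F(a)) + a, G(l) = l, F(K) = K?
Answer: -955213/36 ≈ -26534.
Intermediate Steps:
T(a) = 3 + 2*a (T(a) = (3 + a) + a = 3 + 2*a)
P(t, m) = 7*m/3 + 7*t/6 (P(t, m) = 7*((t + m) + m)/6 = 7*((m + t) + m)/6 = 7*(t + 2*m)/6 = 7*m/3 + 7*t/6)
c(N, S) = (⅔ + 7*N/6)² (c(N, S) = (3 + ((7/3)*(-1) + 7*N/6))² = (3 + (-7/3 + 7*N/6))² = (⅔ + 7*N/6)²)
-25849 - c(T(-13), 31) = -25849 - (4 + 7*(3 + 2*(-13)))²/36 = -25849 - (4 + 7*(3 - 26))²/36 = -25849 - (4 + 7*(-23))²/36 = -25849 - (4 - 161)²/36 = -25849 - (-157)²/36 = -25849 - 24649/36 = -955213/36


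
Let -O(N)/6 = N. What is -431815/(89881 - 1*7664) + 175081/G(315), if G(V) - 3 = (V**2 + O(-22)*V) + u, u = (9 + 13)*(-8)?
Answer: -46332372503/11562341144 ≈ -4.0072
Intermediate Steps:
O(N) = -6*N
u = -176 (u = 22*(-8) = -176)
G(V) = -173 + V**2 + 132*V (G(V) = 3 + ((V**2 + (-6*(-22))*V) - 176) = 3 + ((V**2 + 132*V) - 176) = 3 + (-176 + V**2 + 132*V) = -173 + V**2 + 132*V)
-431815/(89881 - 1*7664) + 175081/G(315) = -431815/(89881 - 1*7664) + 175081/(-173 + 315**2 + 132*315) = -431815/(89881 - 7664) + 175081/(-173 + 99225 + 41580) = -431815/82217 + 175081/140632 = -46332372503/11562341144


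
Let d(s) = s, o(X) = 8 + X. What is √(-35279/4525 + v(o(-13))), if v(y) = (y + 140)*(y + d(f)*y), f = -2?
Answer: 2*√136614094/905 ≈ 25.830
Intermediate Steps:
v(y) = -y*(140 + y) (v(y) = (y + 140)*(y - 2*y) = (140 + y)*(-y) = -y*(140 + y))
√(-35279/4525 + v(o(-13))) = √(-35279/4525 + (8 - 13)*(-140 - (8 - 13))) = √(-35279*1/4525 - 5*(-140 - 1*(-5))) = √(-35279/4525 - 5*(-140 + 5)) = √(-35279/4525 - 5*(-135)) = √(-35279/4525 + 675) = √(3019096/4525) = 2*√136614094/905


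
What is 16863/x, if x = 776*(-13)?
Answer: -16863/10088 ≈ -1.6716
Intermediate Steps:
x = -10088
16863/x = 16863/(-10088) = 16863*(-1/10088) = -16863/10088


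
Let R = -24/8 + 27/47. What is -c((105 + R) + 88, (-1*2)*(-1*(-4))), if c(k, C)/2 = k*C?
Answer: 143312/47 ≈ 3049.2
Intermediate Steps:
R = -114/47 (R = -24*1/8 + 27*(1/47) = -3 + 27/47 = -114/47 ≈ -2.4255)
c(k, C) = 2*C*k (c(k, C) = 2*(k*C) = 2*(C*k) = 2*C*k)
-c((105 + R) + 88, (-1*2)*(-1*(-4))) = -2*(-1*2)*(-1*(-4))*((105 - 114/47) + 88) = -2*(-2*4)*(4821/47 + 88) = -2*(-8)*8957/47 = -1*(-143312/47) = 143312/47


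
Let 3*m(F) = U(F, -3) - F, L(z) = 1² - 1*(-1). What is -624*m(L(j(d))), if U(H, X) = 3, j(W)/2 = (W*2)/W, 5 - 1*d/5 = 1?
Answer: -208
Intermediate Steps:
d = 20 (d = 25 - 5*1 = 25 - 5 = 20)
j(W) = 4 (j(W) = 2*((W*2)/W) = 2*((2*W)/W) = 2*2 = 4)
L(z) = 2 (L(z) = 1 + 1 = 2)
m(F) = 1 - F/3 (m(F) = (3 - F)/3 = 1 - F/3)
-624*m(L(j(d))) = -624*(1 - ⅓*2) = -624*(1 - ⅔) = -624*⅓ = -208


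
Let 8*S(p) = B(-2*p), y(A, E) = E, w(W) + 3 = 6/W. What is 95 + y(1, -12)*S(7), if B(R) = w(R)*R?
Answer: 23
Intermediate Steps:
w(W) = -3 + 6/W
B(R) = R*(-3 + 6/R) (B(R) = (-3 + 6/R)*R = R*(-3 + 6/R))
S(p) = ¾ + 3*p/4 (S(p) = (6 - (-6)*p)/8 = (6 + 6*p)/8 = ¾ + 3*p/4)
95 + y(1, -12)*S(7) = 95 - 12*(¾ + (¾)*7) = 95 - 12*(¾ + 21/4) = 95 - 12*6 = 95 - 72 = 23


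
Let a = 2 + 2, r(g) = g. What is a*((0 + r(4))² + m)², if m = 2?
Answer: 1296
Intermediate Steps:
a = 4
a*((0 + r(4))² + m)² = 4*((0 + 4)² + 2)² = 4*(4² + 2)² = 4*(16 + 2)² = 4*18² = 4*324 = 1296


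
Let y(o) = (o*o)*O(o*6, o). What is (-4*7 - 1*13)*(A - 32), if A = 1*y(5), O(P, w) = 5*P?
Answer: -152438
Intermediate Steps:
y(o) = 30*o³ (y(o) = (o*o)*(5*(o*6)) = o²*(5*(6*o)) = o²*(30*o) = 30*o³)
A = 3750 (A = 1*(30*5³) = 1*(30*125) = 1*3750 = 3750)
(-4*7 - 1*13)*(A - 32) = (-4*7 - 1*13)*(3750 - 32) = (-28 - 13)*3718 = -41*3718 = -152438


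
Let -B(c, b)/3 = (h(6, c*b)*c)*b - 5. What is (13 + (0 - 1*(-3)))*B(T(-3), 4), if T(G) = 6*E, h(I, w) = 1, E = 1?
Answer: -912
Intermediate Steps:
T(G) = 6 (T(G) = 6*1 = 6)
B(c, b) = 15 - 3*b*c (B(c, b) = -3*((1*c)*b - 5) = -3*(c*b - 5) = -3*(b*c - 5) = -3*(-5 + b*c) = 15 - 3*b*c)
(13 + (0 - 1*(-3)))*B(T(-3), 4) = (13 + (0 - 1*(-3)))*(15 - 3*4*6) = (13 + (0 + 3))*(15 - 72) = (13 + 3)*(-57) = 16*(-57) = -912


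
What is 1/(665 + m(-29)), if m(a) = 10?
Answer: 1/675 ≈ 0.0014815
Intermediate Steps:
1/(665 + m(-29)) = 1/(665 + 10) = 1/675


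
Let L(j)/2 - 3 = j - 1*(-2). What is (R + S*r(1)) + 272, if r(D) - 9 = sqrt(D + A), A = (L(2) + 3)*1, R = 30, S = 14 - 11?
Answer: 329 + 9*sqrt(2) ≈ 341.73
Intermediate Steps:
S = 3
L(j) = 10 + 2*j (L(j) = 6 + 2*(j - 1*(-2)) = 6 + 2*(j + 2) = 6 + 2*(2 + j) = 6 + (4 + 2*j) = 10 + 2*j)
A = 17 (A = ((10 + 2*2) + 3)*1 = ((10 + 4) + 3)*1 = (14 + 3)*1 = 17*1 = 17)
r(D) = 9 + sqrt(17 + D) (r(D) = 9 + sqrt(D + 17) = 9 + sqrt(17 + D))
(R + S*r(1)) + 272 = (30 + 3*(9 + sqrt(17 + 1))) + 272 = (30 + 3*(9 + sqrt(18))) + 272 = (30 + 3*(9 + 3*sqrt(2))) + 272 = (30 + (27 + 9*sqrt(2))) + 272 = (57 + 9*sqrt(2)) + 272 = 329 + 9*sqrt(2)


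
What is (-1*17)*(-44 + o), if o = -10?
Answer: 918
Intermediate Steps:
(-1*17)*(-44 + o) = (-1*17)*(-44 - 10) = -17*(-54) = 918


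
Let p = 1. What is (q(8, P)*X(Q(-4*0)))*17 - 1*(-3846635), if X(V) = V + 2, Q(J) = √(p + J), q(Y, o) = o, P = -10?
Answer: 3846125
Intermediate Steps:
Q(J) = √(1 + J)
X(V) = 2 + V
(q(8, P)*X(Q(-4*0)))*17 - 1*(-3846635) = -10*(2 + √(1 - 4*0))*17 - 1*(-3846635) = -10*(2 + √(1 + 0))*17 + 3846635 = -10*(2 + √1)*17 + 3846635 = -10*(2 + 1)*17 + 3846635 = -10*3*17 + 3846635 = -30*17 + 3846635 = -510 + 3846635 = 3846125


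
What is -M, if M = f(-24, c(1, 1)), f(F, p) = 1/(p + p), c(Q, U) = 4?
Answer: -⅛ ≈ -0.12500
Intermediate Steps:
f(F, p) = 1/(2*p)
M = ⅛ (M = (½)/4 = (½)*(¼) = ⅛ ≈ 0.12500)
-M = -1*⅛ = -⅛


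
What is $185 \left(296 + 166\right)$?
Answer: $85470$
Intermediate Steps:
$185 \left(296 + 166\right) = 185 \cdot 462 = 85470$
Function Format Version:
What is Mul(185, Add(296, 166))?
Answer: 85470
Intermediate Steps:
Mul(185, Add(296, 166)) = Mul(185, 462) = 85470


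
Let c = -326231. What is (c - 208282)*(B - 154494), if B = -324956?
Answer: 256272257850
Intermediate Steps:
(c - 208282)*(B - 154494) = (-326231 - 208282)*(-324956 - 154494) = -534513*(-479450) = 256272257850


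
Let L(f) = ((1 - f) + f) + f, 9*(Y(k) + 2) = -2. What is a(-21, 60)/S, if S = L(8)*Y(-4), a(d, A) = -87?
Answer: 87/20 ≈ 4.3500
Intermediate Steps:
Y(k) = -20/9 (Y(k) = -2 + (1/9)*(-2) = -2 - 2/9 = -20/9)
L(f) = 1 + f
S = -20 (S = (1 + 8)*(-20/9) = 9*(-20/9) = -20)
a(-21, 60)/S = -87/(-20) = -87*(-1/20) = 87/20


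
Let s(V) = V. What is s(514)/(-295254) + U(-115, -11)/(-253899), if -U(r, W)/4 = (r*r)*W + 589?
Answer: -3171170153/1388235099 ≈ -2.2843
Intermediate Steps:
U(r, W) = -2356 - 4*W*r² (U(r, W) = -4*((r*r)*W + 589) = -4*(r²*W + 589) = -4*(W*r² + 589) = -4*(589 + W*r²) = -2356 - 4*W*r²)
s(514)/(-295254) + U(-115, -11)/(-253899) = 514/(-295254) + (-2356 - 4*(-11)*(-115)²)/(-253899) = 514*(-1/295254) + (-2356 - 4*(-11)*13225)*(-1/253899) = -257/147627 + (-2356 + 581900)*(-1/253899) = -257/147627 + 579544*(-1/253899) = -257/147627 - 579544/253899 = -3171170153/1388235099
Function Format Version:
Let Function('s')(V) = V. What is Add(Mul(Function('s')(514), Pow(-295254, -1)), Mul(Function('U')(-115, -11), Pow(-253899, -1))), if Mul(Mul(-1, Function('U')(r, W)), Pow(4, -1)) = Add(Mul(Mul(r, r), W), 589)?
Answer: Rational(-3171170153, 1388235099) ≈ -2.2843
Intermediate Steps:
Function('U')(r, W) = Add(-2356, Mul(-4, W, Pow(r, 2))) (Function('U')(r, W) = Mul(-4, Add(Mul(Mul(r, r), W), 589)) = Mul(-4, Add(Mul(Pow(r, 2), W), 589)) = Mul(-4, Add(Mul(W, Pow(r, 2)), 589)) = Mul(-4, Add(589, Mul(W, Pow(r, 2)))) = Add(-2356, Mul(-4, W, Pow(r, 2))))
Add(Mul(Function('s')(514), Pow(-295254, -1)), Mul(Function('U')(-115, -11), Pow(-253899, -1))) = Add(Mul(514, Pow(-295254, -1)), Mul(Add(-2356, Mul(-4, -11, Pow(-115, 2))), Pow(-253899, -1))) = Add(Mul(514, Rational(-1, 295254)), Mul(Add(-2356, Mul(-4, -11, 13225)), Rational(-1, 253899))) = Add(Rational(-257, 147627), Mul(Add(-2356, 581900), Rational(-1, 253899))) = Add(Rational(-257, 147627), Mul(579544, Rational(-1, 253899))) = Add(Rational(-257, 147627), Rational(-579544, 253899)) = Rational(-3171170153, 1388235099)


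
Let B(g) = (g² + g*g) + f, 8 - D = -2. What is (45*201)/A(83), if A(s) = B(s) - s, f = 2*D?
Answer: 1809/2743 ≈ 0.65950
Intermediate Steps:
D = 10 (D = 8 - 1*(-2) = 8 + 2 = 10)
f = 20 (f = 2*10 = 20)
B(g) = 20 + 2*g² (B(g) = (g² + g*g) + 20 = (g² + g²) + 20 = 2*g² + 20 = 20 + 2*g²)
A(s) = 20 - s + 2*s² (A(s) = (20 + 2*s²) - s = 20 - s + 2*s²)
(45*201)/A(83) = (45*201)/(20 - 1*83 + 2*83²) = 9045/(20 - 83 + 2*6889) = 9045/(20 - 83 + 13778) = 9045/13715 = 9045*(1/13715) = 1809/2743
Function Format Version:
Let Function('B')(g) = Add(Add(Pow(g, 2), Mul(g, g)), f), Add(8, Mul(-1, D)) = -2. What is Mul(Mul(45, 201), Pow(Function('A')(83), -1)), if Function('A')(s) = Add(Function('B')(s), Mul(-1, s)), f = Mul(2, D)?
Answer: Rational(1809, 2743) ≈ 0.65950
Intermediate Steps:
D = 10 (D = Add(8, Mul(-1, -2)) = Add(8, 2) = 10)
f = 20 (f = Mul(2, 10) = 20)
Function('B')(g) = Add(20, Mul(2, Pow(g, 2))) (Function('B')(g) = Add(Add(Pow(g, 2), Mul(g, g)), 20) = Add(Add(Pow(g, 2), Pow(g, 2)), 20) = Add(Mul(2, Pow(g, 2)), 20) = Add(20, Mul(2, Pow(g, 2))))
Function('A')(s) = Add(20, Mul(-1, s), Mul(2, Pow(s, 2))) (Function('A')(s) = Add(Add(20, Mul(2, Pow(s, 2))), Mul(-1, s)) = Add(20, Mul(-1, s), Mul(2, Pow(s, 2))))
Mul(Mul(45, 201), Pow(Function('A')(83), -1)) = Mul(Mul(45, 201), Pow(Add(20, Mul(-1, 83), Mul(2, Pow(83, 2))), -1)) = Mul(9045, Pow(Add(20, -83, Mul(2, 6889)), -1)) = Mul(9045, Pow(Add(20, -83, 13778), -1)) = Mul(9045, Pow(13715, -1)) = Mul(9045, Rational(1, 13715)) = Rational(1809, 2743)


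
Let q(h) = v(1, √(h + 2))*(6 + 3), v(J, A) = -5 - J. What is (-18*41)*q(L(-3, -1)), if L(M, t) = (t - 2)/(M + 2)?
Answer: 39852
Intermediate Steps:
L(M, t) = (-2 + t)/(2 + M)
q(h) = -54 (q(h) = (-5 - 1*1)*(6 + 3) = (-5 - 1)*9 = -6*9 = -54)
(-18*41)*q(L(-3, -1)) = -18*41*(-54) = -738*(-54) = 39852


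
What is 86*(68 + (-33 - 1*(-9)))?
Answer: 3784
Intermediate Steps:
86*(68 + (-33 - 1*(-9))) = 86*(68 + (-33 + 9)) = 86*(68 - 24) = 86*44 = 3784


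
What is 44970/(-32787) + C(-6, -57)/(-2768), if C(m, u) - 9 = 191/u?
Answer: -394763563/287388984 ≈ -1.3736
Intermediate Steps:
C(m, u) = 9 + 191/u
44970/(-32787) + C(-6, -57)/(-2768) = 44970/(-32787) + (9 + 191/(-57))/(-2768) = 44970*(-1/32787) + (9 + 191*(-1/57))*(-1/2768) = -14990/10929 + (9 - 191/57)*(-1/2768) = -14990/10929 + (322/57)*(-1/2768) = -14990/10929 - 161/78888 = -394763563/287388984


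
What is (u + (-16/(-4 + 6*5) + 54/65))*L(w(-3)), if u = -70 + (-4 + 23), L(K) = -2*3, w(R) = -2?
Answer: 19806/65 ≈ 304.71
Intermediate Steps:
L(K) = -6
u = -51 (u = -70 + 19 = -51)
(u + (-16/(-4 + 6*5) + 54/65))*L(w(-3)) = (-51 + (-16/(-4 + 6*5) + 54/65))*(-6) = (-51 + (-16/(-4 + 30) + 54*(1/65)))*(-6) = (-51 + (-16/26 + 54/65))*(-6) = (-51 + (-16*1/26 + 54/65))*(-6) = (-51 + (-8/13 + 54/65))*(-6) = (-51 + 14/65)*(-6) = -3301/65*(-6) = 19806/65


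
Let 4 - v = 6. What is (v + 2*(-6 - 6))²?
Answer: 676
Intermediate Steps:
v = -2 (v = 4 - 1*6 = 4 - 6 = -2)
(v + 2*(-6 - 6))² = (-2 + 2*(-6 - 6))² = (-2 + 2*(-12))² = (-2 - 24)² = (-26)² = 676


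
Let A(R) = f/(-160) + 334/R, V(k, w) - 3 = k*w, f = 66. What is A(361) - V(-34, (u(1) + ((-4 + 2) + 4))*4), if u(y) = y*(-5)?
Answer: -11854873/28880 ≈ -410.49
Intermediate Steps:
u(y) = -5*y
V(k, w) = 3 + k*w
A(R) = -33/80 + 334/R (A(R) = 66/(-160) + 334/R = 66*(-1/160) + 334/R = -33/80 + 334/R)
A(361) - V(-34, (u(1) + ((-4 + 2) + 4))*4) = (-33/80 + 334/361) - (3 - 34*(-5*1 + ((-4 + 2) + 4))*4) = (-33/80 + 334*(1/361)) - (3 - 34*(-5 + (-2 + 4))*4) = (-33/80 + 334/361) - (3 - 34*(-5 + 2)*4) = 14807/28880 - (3 - (-102)*4) = 14807/28880 - (3 - 34*(-12)) = 14807/28880 - (3 + 408) = 14807/28880 - 1*411 = 14807/28880 - 411 = -11854873/28880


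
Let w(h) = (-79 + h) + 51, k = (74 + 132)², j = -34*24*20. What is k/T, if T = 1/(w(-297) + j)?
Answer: -706347220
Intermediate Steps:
j = -16320 (j = -816*20 = -16320)
k = 42436 (k = 206² = 42436)
w(h) = -28 + h
T = -1/16645 (T = 1/((-28 - 297) - 16320) = 1/(-325 - 16320) = 1/(-16645) = -1/16645 ≈ -6.0078e-5)
k/T = 42436/(-1/16645) = 42436*(-16645) = -706347220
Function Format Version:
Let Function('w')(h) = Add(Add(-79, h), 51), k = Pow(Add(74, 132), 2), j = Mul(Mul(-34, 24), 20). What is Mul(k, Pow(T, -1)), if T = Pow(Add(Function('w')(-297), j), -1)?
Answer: -706347220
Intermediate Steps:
j = -16320 (j = Mul(-816, 20) = -16320)
k = 42436 (k = Pow(206, 2) = 42436)
Function('w')(h) = Add(-28, h)
T = Rational(-1, 16645) (T = Pow(Add(Add(-28, -297), -16320), -1) = Pow(Add(-325, -16320), -1) = Pow(-16645, -1) = Rational(-1, 16645) ≈ -6.0078e-5)
Mul(k, Pow(T, -1)) = Mul(42436, Pow(Rational(-1, 16645), -1)) = Mul(42436, -16645) = -706347220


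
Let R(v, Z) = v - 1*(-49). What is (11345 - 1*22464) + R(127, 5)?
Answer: -10943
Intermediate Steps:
R(v, Z) = 49 + v (R(v, Z) = v + 49 = 49 + v)
(11345 - 1*22464) + R(127, 5) = (11345 - 1*22464) + (49 + 127) = (11345 - 22464) + 176 = -11119 + 176 = -10943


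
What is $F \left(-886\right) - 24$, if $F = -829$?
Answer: $734470$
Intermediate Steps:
$F \left(-886\right) - 24 = \left(-829\right) \left(-886\right) - 24 = 734494 - 24 = 734470$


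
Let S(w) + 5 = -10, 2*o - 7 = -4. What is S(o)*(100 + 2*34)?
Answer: -2520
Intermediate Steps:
o = 3/2 (o = 7/2 + (1/2)*(-4) = 7/2 - 2 = 3/2 ≈ 1.5000)
S(w) = -15 (S(w) = -5 - 10 = -15)
S(o)*(100 + 2*34) = -15*(100 + 2*34) = -15*(100 + 68) = -15*168 = -2520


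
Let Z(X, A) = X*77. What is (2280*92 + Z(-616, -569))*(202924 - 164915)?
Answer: 6169924952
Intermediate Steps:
Z(X, A) = 77*X
(2280*92 + Z(-616, -569))*(202924 - 164915) = (2280*92 + 77*(-616))*(202924 - 164915) = (209760 - 47432)*38009 = 162328*38009 = 6169924952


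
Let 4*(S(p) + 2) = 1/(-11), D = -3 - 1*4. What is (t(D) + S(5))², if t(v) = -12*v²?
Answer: 673973521/1936 ≈ 3.4813e+5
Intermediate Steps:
D = -7 (D = -3 - 4 = -7)
S(p) = -89/44 (S(p) = -2 + (1/(-11))/4 = -2 + (1*(-1/11))/4 = -2 + (¼)*(-1/11) = -2 - 1/44 = -89/44)
(t(D) + S(5))² = (-12*(-7)² - 89/44)² = (-12*49 - 89/44)² = (-588 - 89/44)² = (-25961/44)² = 673973521/1936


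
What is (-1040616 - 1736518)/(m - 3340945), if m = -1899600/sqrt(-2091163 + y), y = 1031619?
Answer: 245767904645946418/295663551963346015 + 52754437464*I*sqrt(264886)/59132710392669203 ≈ 0.83124 + 0.00045916*I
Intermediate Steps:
m = 474900*I*sqrt(264886)/132443 (m = -1899600/sqrt(-2091163 + 1031619) = -1899600*(-I*sqrt(264886)/529772) = -(-474900)*I*sqrt(264886)/132443 = 474900*I*sqrt(264886)/132443 ≈ 1845.5*I)
(-1040616 - 1736518)/(m - 3340945) = (-1040616 - 1736518)/(474900*I*sqrt(264886)/132443 - 3340945) = -2777134/(-3340945 + 474900*I*sqrt(264886)/132443)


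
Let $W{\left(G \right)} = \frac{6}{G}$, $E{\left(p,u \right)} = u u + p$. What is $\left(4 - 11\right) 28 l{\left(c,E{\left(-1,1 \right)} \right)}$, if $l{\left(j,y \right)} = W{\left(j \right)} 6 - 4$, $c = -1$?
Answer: $7840$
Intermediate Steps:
$E{\left(p,u \right)} = p + u^{2}$ ($E{\left(p,u \right)} = u^{2} + p = p + u^{2}$)
$l{\left(j,y \right)} = -4 + \frac{36}{j}$ ($l{\left(j,y \right)} = \frac{6}{j} 6 - 4 = \frac{36}{j} - 4 = -4 + \frac{36}{j}$)
$\left(4 - 11\right) 28 l{\left(c,E{\left(-1,1 \right)} \right)} = \left(4 - 11\right) 28 \left(-4 + \frac{36}{-1}\right) = \left(4 - 11\right) 28 \left(-4 + 36 \left(-1\right)\right) = \left(-7\right) 28 \left(-4 - 36\right) = \left(-196\right) \left(-40\right) = 7840$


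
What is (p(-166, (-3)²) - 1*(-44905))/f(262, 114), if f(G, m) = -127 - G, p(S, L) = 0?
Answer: -44905/389 ≈ -115.44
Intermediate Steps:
(p(-166, (-3)²) - 1*(-44905))/f(262, 114) = (0 - 1*(-44905))/(-127 - 1*262) = (0 + 44905)/(-127 - 262) = 44905/(-389) = 44905*(-1/389) = -44905/389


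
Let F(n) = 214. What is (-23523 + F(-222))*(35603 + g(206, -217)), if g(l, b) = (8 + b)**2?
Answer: -1848030756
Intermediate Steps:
(-23523 + F(-222))*(35603 + g(206, -217)) = (-23523 + 214)*(35603 + (8 - 217)**2) = -23309*(35603 + (-209)**2) = -23309*(35603 + 43681) = -23309*79284 = -1848030756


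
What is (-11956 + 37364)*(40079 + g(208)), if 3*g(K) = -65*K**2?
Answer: -68396379584/3 ≈ -2.2799e+10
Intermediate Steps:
g(K) = -65*K**2/3 (g(K) = (-65*K**2)/3 = -65*K**2/3)
(-11956 + 37364)*(40079 + g(208)) = (-11956 + 37364)*(40079 - 65/3*208**2) = 25408*(40079 - 65/3*43264) = 25408*(40079 - 2812160/3) = 25408*(-2691923/3) = -68396379584/3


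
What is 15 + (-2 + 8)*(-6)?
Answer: -21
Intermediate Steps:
15 + (-2 + 8)*(-6) = 15 + 6*(-6) = 15 - 36 = -21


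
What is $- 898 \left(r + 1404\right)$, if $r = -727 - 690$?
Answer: $11674$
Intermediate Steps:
$r = -1417$ ($r = -727 - 690 = -1417$)
$- 898 \left(r + 1404\right) = - 898 \left(-1417 + 1404\right) = \left(-898\right) \left(-13\right) = 11674$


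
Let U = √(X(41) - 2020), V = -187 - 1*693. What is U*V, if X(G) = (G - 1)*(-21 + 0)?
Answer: -1760*I*√715 ≈ -47062.0*I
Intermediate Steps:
X(G) = 21 - 21*G (X(G) = (-1 + G)*(-21) = 21 - 21*G)
V = -880 (V = -187 - 693 = -880)
U = 2*I*√715 (U = √((21 - 21*41) - 2020) = √((21 - 861) - 2020) = √(-840 - 2020) = √(-2860) = 2*I*√715 ≈ 53.479*I)
U*V = (2*I*√715)*(-880) = -1760*I*√715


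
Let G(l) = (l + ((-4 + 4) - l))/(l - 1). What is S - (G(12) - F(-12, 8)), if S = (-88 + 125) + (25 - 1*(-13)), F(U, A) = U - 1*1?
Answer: 62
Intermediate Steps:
F(U, A) = -1 + U (F(U, A) = U - 1 = -1 + U)
G(l) = 0 (G(l) = (l + (0 - l))/(-1 + l) = (l - l)/(-1 + l) = 0/(-1 + l) = 0)
S = 75 (S = 37 + (25 + 13) = 37 + 38 = 75)
S - (G(12) - F(-12, 8)) = 75 - (0 - (-1 - 12)) = 75 - (0 - 1*(-13)) = 75 - (0 + 13) = 75 - 1*13 = 75 - 13 = 62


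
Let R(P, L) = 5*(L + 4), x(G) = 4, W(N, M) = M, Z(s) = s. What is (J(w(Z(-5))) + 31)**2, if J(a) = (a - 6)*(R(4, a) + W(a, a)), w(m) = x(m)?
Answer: 3249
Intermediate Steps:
R(P, L) = 20 + 5*L (R(P, L) = 5*(4 + L) = 20 + 5*L)
w(m) = 4
J(a) = (-6 + a)*(20 + 6*a) (J(a) = (a - 6)*((20 + 5*a) + a) = (-6 + a)*(20 + 6*a))
(J(w(Z(-5))) + 31)**2 = ((-120 - 16*4 + 6*4**2) + 31)**2 = ((-120 - 64 + 6*16) + 31)**2 = ((-120 - 64 + 96) + 31)**2 = (-88 + 31)**2 = (-57)**2 = 3249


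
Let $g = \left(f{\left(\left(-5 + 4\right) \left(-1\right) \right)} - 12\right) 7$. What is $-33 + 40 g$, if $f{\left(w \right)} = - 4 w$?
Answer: $-4513$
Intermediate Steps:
$g = -112$ ($g = \left(- 4 \left(-5 + 4\right) \left(-1\right) - 12\right) 7 = \left(- 4 \left(\left(-1\right) \left(-1\right)\right) - 12\right) 7 = \left(\left(-4\right) 1 - 12\right) 7 = \left(-4 - 12\right) 7 = \left(-16\right) 7 = -112$)
$-33 + 40 g = -33 + 40 \left(-112\right) = -33 - 4480 = -4513$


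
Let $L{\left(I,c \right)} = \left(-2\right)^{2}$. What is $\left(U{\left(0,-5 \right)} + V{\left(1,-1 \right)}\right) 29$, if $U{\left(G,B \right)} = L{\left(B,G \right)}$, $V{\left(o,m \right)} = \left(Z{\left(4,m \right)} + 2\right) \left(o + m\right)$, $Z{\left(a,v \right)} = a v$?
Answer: $116$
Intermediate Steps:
$L{\left(I,c \right)} = 4$
$V{\left(o,m \right)} = \left(2 + 4 m\right) \left(m + o\right)$ ($V{\left(o,m \right)} = \left(4 m + 2\right) \left(o + m\right) = \left(2 + 4 m\right) \left(m + o\right)$)
$U{\left(G,B \right)} = 4$
$\left(U{\left(0,-5 \right)} + V{\left(1,-1 \right)}\right) 29 = \left(4 + \left(2 \left(-1\right) + 2 \cdot 1 + 4 \left(-1\right)^{2} + 4 \left(-1\right) 1\right)\right) 29 = \left(4 + \left(-2 + 2 + 4 \cdot 1 - 4\right)\right) 29 = \left(4 + \left(-2 + 2 + 4 - 4\right)\right) 29 = \left(4 + 0\right) 29 = 4 \cdot 29 = 116$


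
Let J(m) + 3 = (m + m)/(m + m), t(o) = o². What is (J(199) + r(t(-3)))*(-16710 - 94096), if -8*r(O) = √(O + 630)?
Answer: 221612 + 166209*√71/4 ≈ 5.7174e+5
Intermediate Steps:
J(m) = -2 (J(m) = -3 + (m + m)/(m + m) = -3 + (2*m)/((2*m)) = -3 + (2*m)*(1/(2*m)) = -3 + 1 = -2)
r(O) = -√(630 + O)/8 (r(O) = -√(O + 630)/8 = -√(630 + O)/8)
(J(199) + r(t(-3)))*(-16710 - 94096) = (-2 - √(630 + (-3)²)/8)*(-16710 - 94096) = (-2 - √(630 + 9)/8)*(-110806) = (-2 - 3*√71/8)*(-110806) = 221612 + 166209*√71/4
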